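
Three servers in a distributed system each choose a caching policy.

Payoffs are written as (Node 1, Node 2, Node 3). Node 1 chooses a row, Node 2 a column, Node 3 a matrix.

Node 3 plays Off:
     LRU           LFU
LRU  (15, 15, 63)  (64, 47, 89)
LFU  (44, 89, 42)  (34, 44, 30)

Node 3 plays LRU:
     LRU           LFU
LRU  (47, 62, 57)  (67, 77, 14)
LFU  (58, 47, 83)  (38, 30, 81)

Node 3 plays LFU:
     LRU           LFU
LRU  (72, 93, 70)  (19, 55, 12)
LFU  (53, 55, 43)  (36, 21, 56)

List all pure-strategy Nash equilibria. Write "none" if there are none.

(LRU, LRU, Off): Node 1 can switch to LFU (15 → 44). Not NE.
(LRU, LRU, LRU): Node 1 can switch to LFU (47 → 58). Not NE.
(LRU, LRU, LFU): Node 1 gets 72, best alternative 53; Node 2 gets 93, best alternative 55; Node 3 gets 70, best alternative 63. No profitable deviation — NE.
(LRU, LFU, Off): Node 1 gets 64, best alternative 34; Node 2 gets 47, best alternative 15; Node 3 gets 89, best alternative 14. No profitable deviation — NE.
(LRU, LFU, LRU): Node 3 can switch to Off (14 → 89). Not NE.
(LRU, LFU, LFU): Node 1 can switch to LFU (19 → 36). Not NE.
(LFU, LRU, Off): Node 3 can switch to LRU (42 → 83). Not NE.
(LFU, LRU, LRU): Node 1 gets 58, best alternative 47; Node 2 gets 47, best alternative 30; Node 3 gets 83, best alternative 43. No profitable deviation — NE.
(LFU, LRU, LFU): Node 1 can switch to LRU (53 → 72). Not NE.
(LFU, LFU, Off): Node 1 can switch to LRU (34 → 64). Not NE.
(LFU, LFU, LRU): Node 1 can switch to LRU (38 → 67). Not NE.
(LFU, LFU, LFU): Node 2 can switch to LRU (21 → 55). Not NE.

The pure Nash equilibria are (LRU, LRU, LFU); (LRU, LFU, Off); (LFU, LRU, LRU).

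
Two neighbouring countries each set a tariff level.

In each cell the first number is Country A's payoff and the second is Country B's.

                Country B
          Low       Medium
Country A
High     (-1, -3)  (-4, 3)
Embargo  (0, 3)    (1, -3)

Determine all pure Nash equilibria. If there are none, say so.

The unique pure-strategy Nash equilibrium is (Embargo, Low).

Country A against Low: payoffs -1, 0 → best response Embargo.
Country A against Medium: payoffs -4, 1 → best response Embargo.
Country B against High: payoffs -3, 3 → best response Medium.
Country B against Embargo: payoffs 3, -3 → best response Low.
Mutual best responses: (Embargo, Low).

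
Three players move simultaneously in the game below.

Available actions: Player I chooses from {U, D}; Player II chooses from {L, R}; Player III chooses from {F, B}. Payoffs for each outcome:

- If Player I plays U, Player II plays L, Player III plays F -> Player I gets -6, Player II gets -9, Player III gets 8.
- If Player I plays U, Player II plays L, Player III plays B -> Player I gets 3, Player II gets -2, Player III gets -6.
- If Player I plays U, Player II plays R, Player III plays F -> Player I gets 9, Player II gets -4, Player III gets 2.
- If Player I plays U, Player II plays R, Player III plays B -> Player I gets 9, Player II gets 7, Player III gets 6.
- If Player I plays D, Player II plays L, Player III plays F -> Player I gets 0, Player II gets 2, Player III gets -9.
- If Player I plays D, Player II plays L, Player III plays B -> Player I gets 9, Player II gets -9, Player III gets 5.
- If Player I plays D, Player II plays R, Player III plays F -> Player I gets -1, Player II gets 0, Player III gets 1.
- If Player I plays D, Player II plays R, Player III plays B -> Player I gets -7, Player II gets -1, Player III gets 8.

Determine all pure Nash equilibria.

The unique pure-strategy Nash equilibrium is (U, R, B).

Player I against (L, F): payoffs -6, 0 → best response D.
Player I against (L, B): payoffs 3, 9 → best response D.
Player I against (R, F): payoffs 9, -1 → best response U.
Player I against (R, B): payoffs 9, -7 → best response U.
Player II against (U, F): payoffs -9, -4 → best response R.
Player II against (U, B): payoffs -2, 7 → best response R.
Player II against (D, F): payoffs 2, 0 → best response L.
Player II against (D, B): payoffs -9, -1 → best response R.
Player III against (U, L): payoffs 8, -6 → best response F.
Player III against (U, R): payoffs 2, 6 → best response B.
Player III against (D, L): payoffs -9, 5 → best response B.
Player III against (D, R): payoffs 1, 8 → best response B.
Mutual best responses: (U, R, B).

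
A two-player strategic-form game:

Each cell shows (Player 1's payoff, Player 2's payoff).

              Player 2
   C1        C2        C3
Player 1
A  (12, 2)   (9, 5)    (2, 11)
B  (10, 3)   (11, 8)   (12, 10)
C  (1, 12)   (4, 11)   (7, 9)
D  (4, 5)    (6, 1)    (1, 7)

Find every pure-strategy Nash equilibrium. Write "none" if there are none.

Pure NE: (B, C3)

(A, C1): Player 2 can switch to C2 (2 → 5). Not NE.
(A, C2): Player 1 can switch to B (9 → 11). Not NE.
(A, C3): Player 1 can switch to B (2 → 12). Not NE.
(B, C1): Player 1 can switch to A (10 → 12). Not NE.
(B, C2): Player 2 can switch to C3 (8 → 10). Not NE.
(B, C3): Player 1 gets 12, best alternative 7; Player 2 gets 10, best alternative 8. No profitable deviation — NE.
(C, C1): Player 1 can switch to A (1 → 12). Not NE.
(C, C2): Player 1 can switch to A (4 → 9). Not NE.
(C, C3): Player 1 can switch to B (7 → 12). Not NE.
(D, C1): Player 1 can switch to A (4 → 12). Not NE.
(D, C2): Player 1 can switch to A (6 → 9). Not NE.
(The remaining 1 profile has a profitable deviation by the same check.)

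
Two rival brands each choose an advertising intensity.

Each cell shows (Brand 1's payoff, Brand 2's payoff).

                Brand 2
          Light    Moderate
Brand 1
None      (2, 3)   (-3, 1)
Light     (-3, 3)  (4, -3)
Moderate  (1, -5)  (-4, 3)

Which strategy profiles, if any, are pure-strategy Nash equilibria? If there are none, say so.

(None, Light)

(None, Light): Brand 1 gets 2, best alternative 1; Brand 2 gets 3, best alternative 1. No profitable deviation — NE.
(None, Moderate): Brand 1 can switch to Light (-3 → 4). Not NE.
(Light, Light): Brand 1 can switch to None (-3 → 2). Not NE.
(Light, Moderate): Brand 2 can switch to Light (-3 → 3). Not NE.
(Moderate, Light): Brand 1 can switch to None (1 → 2). Not NE.
(Moderate, Moderate): Brand 1 can switch to None (-4 → -3). Not NE.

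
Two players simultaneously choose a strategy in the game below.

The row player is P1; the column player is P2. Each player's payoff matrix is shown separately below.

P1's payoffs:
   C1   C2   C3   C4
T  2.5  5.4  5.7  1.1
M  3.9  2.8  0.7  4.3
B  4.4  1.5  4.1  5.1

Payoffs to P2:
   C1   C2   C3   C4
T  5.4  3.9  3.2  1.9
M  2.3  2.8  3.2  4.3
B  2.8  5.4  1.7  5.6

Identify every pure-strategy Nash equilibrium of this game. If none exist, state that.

Check each profile: it is a Nash equilibrium iff no player can strictly gain by switching unilaterally.
(T, C1): P1 can switch to M (2.5 → 3.9). Not NE.
(T, C2): P2 can switch to C1 (3.9 → 5.4). Not NE.
(T, C3): P2 can switch to C1 (3.2 → 5.4). Not NE.
(T, C4): P1 can switch to M (1.1 → 4.3). Not NE.
(M, C1): P1 can switch to B (3.9 → 4.4). Not NE.
(M, C2): P1 can switch to T (2.8 → 5.4). Not NE.
(M, C3): P1 can switch to T (0.7 → 5.7). Not NE.
(M, C4): P1 can switch to B (4.3 → 5.1). Not NE.
(B, C1): P2 can switch to C2 (2.8 → 5.4). Not NE.
(B, C2): P1 can switch to T (1.5 → 5.4). Not NE.
(B, C3): P1 can switch to T (4.1 → 5.7). Not NE.
(B, C4): P1 gets 5.1, best alternative 4.3; P2 gets 5.6, best alternative 5.4. No profitable deviation — NE.

The unique pure-strategy Nash equilibrium is (B, C4).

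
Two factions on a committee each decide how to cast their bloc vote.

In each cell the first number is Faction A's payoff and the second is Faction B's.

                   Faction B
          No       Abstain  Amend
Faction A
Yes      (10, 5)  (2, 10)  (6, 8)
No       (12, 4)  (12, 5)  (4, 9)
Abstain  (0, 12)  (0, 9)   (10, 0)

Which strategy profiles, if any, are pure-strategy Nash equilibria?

Faction A against No: payoffs 10, 12, 0 → best response No.
Faction A against Abstain: payoffs 2, 12, 0 → best response No.
Faction A against Amend: payoffs 6, 4, 10 → best response Abstain.
Faction B against Yes: payoffs 5, 10, 8 → best response Abstain.
Faction B against No: payoffs 4, 5, 9 → best response Amend.
Faction B against Abstain: payoffs 12, 9, 0 → best response No.
No profile is a mutual best response for all players.

none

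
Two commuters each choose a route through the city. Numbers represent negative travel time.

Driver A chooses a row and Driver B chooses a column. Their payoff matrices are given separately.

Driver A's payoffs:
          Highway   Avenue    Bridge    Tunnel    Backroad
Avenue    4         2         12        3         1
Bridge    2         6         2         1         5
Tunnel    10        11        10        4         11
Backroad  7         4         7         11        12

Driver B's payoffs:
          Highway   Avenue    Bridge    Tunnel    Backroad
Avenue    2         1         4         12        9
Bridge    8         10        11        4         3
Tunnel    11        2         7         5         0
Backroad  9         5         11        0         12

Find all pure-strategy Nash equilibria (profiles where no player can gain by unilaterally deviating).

(Avenue, Highway): Driver A can switch to Tunnel (4 → 10). Not NE.
(Avenue, Avenue): Driver A can switch to Bridge (2 → 6). Not NE.
(Avenue, Bridge): Driver B can switch to Tunnel (4 → 12). Not NE.
(Avenue, Tunnel): Driver A can switch to Tunnel (3 → 4). Not NE.
(Avenue, Backroad): Driver A can switch to Bridge (1 → 5). Not NE.
(Bridge, Highway): Driver A can switch to Avenue (2 → 4). Not NE.
(Bridge, Avenue): Driver A can switch to Tunnel (6 → 11). Not NE.
(Bridge, Bridge): Driver A can switch to Avenue (2 → 12). Not NE.
(Bridge, Tunnel): Driver A can switch to Avenue (1 → 3). Not NE.
(Bridge, Backroad): Driver A can switch to Tunnel (5 → 11). Not NE.
(Tunnel, Highway): Driver A gets 10, best alternative 7; Driver B gets 11, best alternative 7. No profitable deviation — NE.
(Backroad, Backroad): Driver A gets 12, best alternative 11; Driver B gets 12, best alternative 11. No profitable deviation — NE.
(The remaining 8 profiles each have a profitable deviation by the same check.)

The pure Nash equilibria are (Tunnel, Highway), (Backroad, Backroad).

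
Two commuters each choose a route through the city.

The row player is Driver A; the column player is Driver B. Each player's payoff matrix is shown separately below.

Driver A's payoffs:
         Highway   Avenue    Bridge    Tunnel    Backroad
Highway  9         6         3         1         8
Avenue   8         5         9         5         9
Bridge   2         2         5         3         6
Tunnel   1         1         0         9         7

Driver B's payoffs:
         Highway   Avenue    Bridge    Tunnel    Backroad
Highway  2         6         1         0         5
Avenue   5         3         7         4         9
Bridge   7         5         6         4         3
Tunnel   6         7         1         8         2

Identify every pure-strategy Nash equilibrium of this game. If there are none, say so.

Pure-strategy Nash equilibria: (Highway, Avenue), (Avenue, Backroad), (Tunnel, Tunnel)

For each player, find the best response to each opponent profile; mutual best responses are the pure NE.
Driver A against Highway: payoffs 9, 8, 2, 1 → best response Highway.
Driver A against Avenue: payoffs 6, 5, 2, 1 → best response Highway.
Driver A against Bridge: payoffs 3, 9, 5, 0 → best response Avenue.
Driver A against Tunnel: payoffs 1, 5, 3, 9 → best response Tunnel.
Driver A against Backroad: payoffs 8, 9, 6, 7 → best response Avenue.
Driver B against Highway: payoffs 2, 6, 1, 0, 5 → best response Avenue.
Driver B against Avenue: payoffs 5, 3, 7, 4, 9 → best response Backroad.
Driver B against Bridge: payoffs 7, 5, 6, 4, 3 → best response Highway.
Driver B against Tunnel: payoffs 6, 7, 1, 8, 2 → best response Tunnel.
Mutual best responses: (Highway, Avenue); (Avenue, Backroad); (Tunnel, Tunnel).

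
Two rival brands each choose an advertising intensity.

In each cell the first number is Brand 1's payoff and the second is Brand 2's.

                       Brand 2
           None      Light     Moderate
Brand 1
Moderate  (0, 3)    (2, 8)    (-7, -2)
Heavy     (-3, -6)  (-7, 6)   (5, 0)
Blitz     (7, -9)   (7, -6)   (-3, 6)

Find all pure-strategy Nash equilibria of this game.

For each player, find the best response to each opponent profile; mutual best responses are the pure NE.
Brand 1 against None: payoffs 0, -3, 7 → best response Blitz.
Brand 1 against Light: payoffs 2, -7, 7 → best response Blitz.
Brand 1 against Moderate: payoffs -7, 5, -3 → best response Heavy.
Brand 2 against Moderate: payoffs 3, 8, -2 → best response Light.
Brand 2 against Heavy: payoffs -6, 6, 0 → best response Light.
Brand 2 against Blitz: payoffs -9, -6, 6 → best response Moderate.
No profile is a mutual best response for all players.

none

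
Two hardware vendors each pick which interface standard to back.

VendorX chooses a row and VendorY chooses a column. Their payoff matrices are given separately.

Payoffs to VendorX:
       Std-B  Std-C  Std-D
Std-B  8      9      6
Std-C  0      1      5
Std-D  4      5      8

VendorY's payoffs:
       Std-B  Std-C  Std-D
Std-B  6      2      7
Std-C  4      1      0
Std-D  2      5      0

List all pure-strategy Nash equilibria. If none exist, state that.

There is no pure-strategy Nash equilibrium.

VendorX against Std-B: payoffs 8, 0, 4 → best response Std-B.
VendorX against Std-C: payoffs 9, 1, 5 → best response Std-B.
VendorX against Std-D: payoffs 6, 5, 8 → best response Std-D.
VendorY against Std-B: payoffs 6, 2, 7 → best response Std-D.
VendorY against Std-C: payoffs 4, 1, 0 → best response Std-B.
VendorY against Std-D: payoffs 2, 5, 0 → best response Std-C.
No profile is a mutual best response for all players.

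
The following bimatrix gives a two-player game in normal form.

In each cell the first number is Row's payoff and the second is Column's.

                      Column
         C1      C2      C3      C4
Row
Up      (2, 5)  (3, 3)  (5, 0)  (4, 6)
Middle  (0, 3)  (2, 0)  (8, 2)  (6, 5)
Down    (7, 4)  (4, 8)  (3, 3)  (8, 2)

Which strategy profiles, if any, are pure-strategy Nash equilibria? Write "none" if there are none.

For each player, find the best response to each opponent profile; mutual best responses are the pure NE.
Row against C1: payoffs 2, 0, 7 → best response Down.
Row against C2: payoffs 3, 2, 4 → best response Down.
Row against C3: payoffs 5, 8, 3 → best response Middle.
Row against C4: payoffs 4, 6, 8 → best response Down.
Column against Up: payoffs 5, 3, 0, 6 → best response C4.
Column against Middle: payoffs 3, 0, 2, 5 → best response C4.
Column against Down: payoffs 4, 8, 3, 2 → best response C2.
Mutual best responses: (Down, C2).

The unique pure-strategy Nash equilibrium is (Down, C2).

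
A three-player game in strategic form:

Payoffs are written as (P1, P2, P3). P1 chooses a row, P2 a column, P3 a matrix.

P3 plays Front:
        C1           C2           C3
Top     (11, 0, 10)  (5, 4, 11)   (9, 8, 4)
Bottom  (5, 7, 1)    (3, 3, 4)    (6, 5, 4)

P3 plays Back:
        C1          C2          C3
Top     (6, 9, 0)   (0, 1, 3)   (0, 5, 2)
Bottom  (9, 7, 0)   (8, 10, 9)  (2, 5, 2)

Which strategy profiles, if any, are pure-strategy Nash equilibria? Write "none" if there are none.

(Top, C3, Front); (Bottom, C2, Back)

P1 against (C1, Front): payoffs 11, 5 → best response Top.
P1 against (C1, Back): payoffs 6, 9 → best response Bottom.
P1 against (C2, Front): payoffs 5, 3 → best response Top.
P1 against (C2, Back): payoffs 0, 8 → best response Bottom.
P1 against (C3, Front): payoffs 9, 6 → best response Top.
P1 against (C3, Back): payoffs 0, 2 → best response Bottom.
P2 against (Top, Front): payoffs 0, 4, 8 → best response C3.
P2 against (Top, Back): payoffs 9, 1, 5 → best response C1.
P2 against (Bottom, Front): payoffs 7, 3, 5 → best response C1.
P2 against (Bottom, Back): payoffs 7, 10, 5 → best response C2.
P3 against (Top, C1): payoffs 10, 0 → best response Front.
P3 against (Top, C2): payoffs 11, 3 → best response Front.
P3 against (Top, C3): payoffs 4, 2 → best response Front.
P3 against (Bottom, C1): payoffs 1, 0 → best response Front.
P3 against (Bottom, C2): payoffs 4, 9 → best response Back.
P3 against (Bottom, C3): payoffs 4, 2 → best response Front.
Mutual best responses: (Top, C3, Front); (Bottom, C2, Back).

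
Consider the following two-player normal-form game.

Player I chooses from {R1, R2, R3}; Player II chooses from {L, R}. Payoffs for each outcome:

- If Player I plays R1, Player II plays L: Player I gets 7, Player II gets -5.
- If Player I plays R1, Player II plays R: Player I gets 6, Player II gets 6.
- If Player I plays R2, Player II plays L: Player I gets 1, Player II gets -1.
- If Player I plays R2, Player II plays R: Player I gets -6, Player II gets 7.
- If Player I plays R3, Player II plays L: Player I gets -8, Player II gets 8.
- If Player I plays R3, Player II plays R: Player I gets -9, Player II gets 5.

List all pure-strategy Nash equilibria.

(R1, L): Player II can switch to R (-5 → 6). Not NE.
(R1, R): Player I gets 6, best alternative -6; Player II gets 6, best alternative -5. No profitable deviation — NE.
(R2, L): Player I can switch to R1 (1 → 7). Not NE.
(R2, R): Player I can switch to R1 (-6 → 6). Not NE.
(R3, L): Player I can switch to R1 (-8 → 7). Not NE.
(R3, R): Player I can switch to R1 (-9 → 6). Not NE.

Pure NE: (R1, R)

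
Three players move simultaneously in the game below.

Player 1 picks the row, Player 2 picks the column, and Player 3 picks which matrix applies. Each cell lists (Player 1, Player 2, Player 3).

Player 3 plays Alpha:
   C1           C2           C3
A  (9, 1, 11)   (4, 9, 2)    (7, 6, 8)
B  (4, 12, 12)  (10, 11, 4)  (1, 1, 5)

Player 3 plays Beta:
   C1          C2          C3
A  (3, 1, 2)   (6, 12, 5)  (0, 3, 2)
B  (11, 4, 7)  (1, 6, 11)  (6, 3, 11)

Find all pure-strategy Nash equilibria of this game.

For each player, find the best response to each opponent profile; mutual best responses are the pure NE.
Player 1 against (C1, Alpha): payoffs 9, 4 → best response A.
Player 1 against (C1, Beta): payoffs 3, 11 → best response B.
Player 1 against (C2, Alpha): payoffs 4, 10 → best response B.
Player 1 against (C2, Beta): payoffs 6, 1 → best response A.
Player 1 against (C3, Alpha): payoffs 7, 1 → best response A.
Player 1 against (C3, Beta): payoffs 0, 6 → best response B.
Player 2 against (A, Alpha): payoffs 1, 9, 6 → best response C2.
Player 2 against (A, Beta): payoffs 1, 12, 3 → best response C2.
Player 2 against (B, Alpha): payoffs 12, 11, 1 → best response C1.
Player 2 against (B, Beta): payoffs 4, 6, 3 → best response C2.
Player 3 against (A, C1): payoffs 11, 2 → best response Alpha.
Player 3 against (A, C2): payoffs 2, 5 → best response Beta.
Player 3 against (A, C3): payoffs 8, 2 → best response Alpha.
Player 3 against (B, C1): payoffs 12, 7 → best response Alpha.
Player 3 against (B, C2): payoffs 4, 11 → best response Beta.
Player 3 against (B, C3): payoffs 5, 11 → best response Beta.
Mutual best responses: (A, C2, Beta).

Pure NE: (A, C2, Beta)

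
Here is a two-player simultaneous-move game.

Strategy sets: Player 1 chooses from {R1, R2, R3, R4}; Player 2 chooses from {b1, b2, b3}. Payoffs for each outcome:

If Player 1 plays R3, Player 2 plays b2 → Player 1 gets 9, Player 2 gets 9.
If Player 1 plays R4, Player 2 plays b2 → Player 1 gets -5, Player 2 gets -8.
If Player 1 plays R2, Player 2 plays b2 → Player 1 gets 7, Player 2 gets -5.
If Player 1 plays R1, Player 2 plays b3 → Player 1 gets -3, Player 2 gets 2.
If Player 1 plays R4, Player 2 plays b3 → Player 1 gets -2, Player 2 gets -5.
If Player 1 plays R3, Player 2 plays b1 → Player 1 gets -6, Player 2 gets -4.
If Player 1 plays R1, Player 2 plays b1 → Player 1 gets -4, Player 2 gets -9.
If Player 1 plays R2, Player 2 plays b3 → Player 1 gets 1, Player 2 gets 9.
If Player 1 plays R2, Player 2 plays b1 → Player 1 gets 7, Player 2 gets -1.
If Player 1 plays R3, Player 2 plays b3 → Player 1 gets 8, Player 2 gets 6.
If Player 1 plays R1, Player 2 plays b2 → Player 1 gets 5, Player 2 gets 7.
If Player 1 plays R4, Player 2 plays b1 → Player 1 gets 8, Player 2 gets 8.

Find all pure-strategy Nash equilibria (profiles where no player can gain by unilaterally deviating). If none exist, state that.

Player 1 against b1: payoffs -4, 7, -6, 8 → best response R4.
Player 1 against b2: payoffs 5, 7, 9, -5 → best response R3.
Player 1 against b3: payoffs -3, 1, 8, -2 → best response R3.
Player 2 against R1: payoffs -9, 7, 2 → best response b2.
Player 2 against R2: payoffs -1, -5, 9 → best response b3.
Player 2 against R3: payoffs -4, 9, 6 → best response b2.
Player 2 against R4: payoffs 8, -8, -5 → best response b1.
Mutual best responses: (R3, b2); (R4, b1).

Pure-strategy Nash equilibria: (R3, b2) and (R4, b1)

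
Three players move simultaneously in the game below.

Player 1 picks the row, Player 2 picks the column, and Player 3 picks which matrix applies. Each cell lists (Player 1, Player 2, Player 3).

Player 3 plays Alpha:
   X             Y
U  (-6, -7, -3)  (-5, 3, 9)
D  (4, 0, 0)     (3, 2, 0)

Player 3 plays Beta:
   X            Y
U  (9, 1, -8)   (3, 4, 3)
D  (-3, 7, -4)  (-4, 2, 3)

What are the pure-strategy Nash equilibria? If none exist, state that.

This game has no pure Nash equilibrium.

Player 1 against (X, Alpha): payoffs -6, 4 → best response D.
Player 1 against (X, Beta): payoffs 9, -3 → best response U.
Player 1 against (Y, Alpha): payoffs -5, 3 → best response D.
Player 1 against (Y, Beta): payoffs 3, -4 → best response U.
Player 2 against (U, Alpha): payoffs -7, 3 → best response Y.
Player 2 against (U, Beta): payoffs 1, 4 → best response Y.
Player 2 against (D, Alpha): payoffs 0, 2 → best response Y.
Player 2 against (D, Beta): payoffs 7, 2 → best response X.
Player 3 against (U, X): payoffs -3, -8 → best response Alpha.
Player 3 against (U, Y): payoffs 9, 3 → best response Alpha.
Player 3 against (D, X): payoffs 0, -4 → best response Alpha.
Player 3 against (D, Y): payoffs 0, 3 → best response Beta.
No profile is a mutual best response for all players.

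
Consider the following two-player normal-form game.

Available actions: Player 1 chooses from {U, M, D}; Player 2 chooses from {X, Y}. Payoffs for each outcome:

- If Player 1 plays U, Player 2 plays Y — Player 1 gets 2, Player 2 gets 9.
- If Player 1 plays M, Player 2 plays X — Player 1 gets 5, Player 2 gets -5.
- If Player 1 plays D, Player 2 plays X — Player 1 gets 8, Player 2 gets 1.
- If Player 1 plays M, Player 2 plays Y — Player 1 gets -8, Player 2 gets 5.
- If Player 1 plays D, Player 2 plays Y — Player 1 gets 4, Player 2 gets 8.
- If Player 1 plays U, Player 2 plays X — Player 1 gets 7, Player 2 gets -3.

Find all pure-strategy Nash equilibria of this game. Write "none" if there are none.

(U, X): Player 1 can switch to D (7 → 8). Not NE.
(U, Y): Player 1 can switch to D (2 → 4). Not NE.
(M, X): Player 1 can switch to U (5 → 7). Not NE.
(M, Y): Player 1 can switch to U (-8 → 2). Not NE.
(D, X): Player 2 can switch to Y (1 → 8). Not NE.
(D, Y): Player 1 gets 4, best alternative 2; Player 2 gets 8, best alternative 1. No profitable deviation — NE.

The unique pure-strategy Nash equilibrium is (D, Y).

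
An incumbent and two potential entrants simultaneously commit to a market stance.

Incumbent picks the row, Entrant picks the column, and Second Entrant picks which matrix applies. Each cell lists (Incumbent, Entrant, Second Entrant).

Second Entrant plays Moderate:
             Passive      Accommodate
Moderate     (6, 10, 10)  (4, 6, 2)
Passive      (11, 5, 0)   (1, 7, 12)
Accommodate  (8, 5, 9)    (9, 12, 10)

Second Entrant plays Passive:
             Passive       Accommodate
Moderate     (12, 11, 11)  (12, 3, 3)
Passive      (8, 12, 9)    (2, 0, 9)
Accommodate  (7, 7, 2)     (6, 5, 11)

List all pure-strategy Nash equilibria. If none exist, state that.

(Moderate, Passive, Passive)

Incumbent against (Passive, Moderate): payoffs 6, 11, 8 → best response Passive.
Incumbent against (Passive, Passive): payoffs 12, 8, 7 → best response Moderate.
Incumbent against (Accommodate, Moderate): payoffs 4, 1, 9 → best response Accommodate.
Incumbent against (Accommodate, Passive): payoffs 12, 2, 6 → best response Moderate.
Entrant against (Moderate, Moderate): payoffs 10, 6 → best response Passive.
Entrant against (Moderate, Passive): payoffs 11, 3 → best response Passive.
Entrant against (Passive, Moderate): payoffs 5, 7 → best response Accommodate.
Entrant against (Passive, Passive): payoffs 12, 0 → best response Passive.
Entrant against (Accommodate, Moderate): payoffs 5, 12 → best response Accommodate.
Entrant against (Accommodate, Passive): payoffs 7, 5 → best response Passive.
Second Entrant against (Moderate, Passive): payoffs 10, 11 → best response Passive.
Second Entrant against (Moderate, Accommodate): payoffs 2, 3 → best response Passive.
Second Entrant against (Passive, Passive): payoffs 0, 9 → best response Passive.
Second Entrant against (Passive, Accommodate): payoffs 12, 9 → best response Moderate.
Second Entrant against (Accommodate, Passive): payoffs 9, 2 → best response Moderate.
Second Entrant against (Accommodate, Accommodate): payoffs 10, 11 → best response Passive.
Mutual best responses: (Moderate, Passive, Passive).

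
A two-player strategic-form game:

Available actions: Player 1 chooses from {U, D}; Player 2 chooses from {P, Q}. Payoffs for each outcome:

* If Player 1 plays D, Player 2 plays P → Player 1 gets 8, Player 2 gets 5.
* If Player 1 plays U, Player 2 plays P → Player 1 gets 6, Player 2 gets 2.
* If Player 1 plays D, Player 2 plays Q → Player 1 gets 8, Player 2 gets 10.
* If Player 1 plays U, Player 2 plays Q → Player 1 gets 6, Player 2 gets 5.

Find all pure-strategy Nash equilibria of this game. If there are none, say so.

Pure NE: (D, Q)

(U, P): Player 1 can switch to D (6 → 8). Not NE.
(U, Q): Player 1 can switch to D (6 → 8). Not NE.
(D, P): Player 2 can switch to Q (5 → 10). Not NE.
(D, Q): Player 1 gets 8, best alternative 6; Player 2 gets 10, best alternative 5. No profitable deviation — NE.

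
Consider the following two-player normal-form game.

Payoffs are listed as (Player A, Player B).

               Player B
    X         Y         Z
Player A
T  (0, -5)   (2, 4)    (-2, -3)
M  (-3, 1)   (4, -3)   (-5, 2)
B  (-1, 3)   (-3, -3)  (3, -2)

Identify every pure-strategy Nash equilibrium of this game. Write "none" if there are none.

There is no pure-strategy Nash equilibrium.

Player A against X: payoffs 0, -3, -1 → best response T.
Player A against Y: payoffs 2, 4, -3 → best response M.
Player A against Z: payoffs -2, -5, 3 → best response B.
Player B against T: payoffs -5, 4, -3 → best response Y.
Player B against M: payoffs 1, -3, 2 → best response Z.
Player B against B: payoffs 3, -3, -2 → best response X.
No profile is a mutual best response for all players.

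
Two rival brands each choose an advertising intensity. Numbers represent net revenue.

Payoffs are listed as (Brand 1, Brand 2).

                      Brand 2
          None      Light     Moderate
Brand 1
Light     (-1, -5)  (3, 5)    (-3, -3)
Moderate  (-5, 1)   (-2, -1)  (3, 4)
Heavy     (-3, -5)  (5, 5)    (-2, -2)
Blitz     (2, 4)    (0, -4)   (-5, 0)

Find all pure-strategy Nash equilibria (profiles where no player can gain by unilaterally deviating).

Pure-strategy Nash equilibria: (Moderate, Moderate), (Heavy, Light), (Blitz, None)

Brand 1 against None: payoffs -1, -5, -3, 2 → best response Blitz.
Brand 1 against Light: payoffs 3, -2, 5, 0 → best response Heavy.
Brand 1 against Moderate: payoffs -3, 3, -2, -5 → best response Moderate.
Brand 2 against Light: payoffs -5, 5, -3 → best response Light.
Brand 2 against Moderate: payoffs 1, -1, 4 → best response Moderate.
Brand 2 against Heavy: payoffs -5, 5, -2 → best response Light.
Brand 2 against Blitz: payoffs 4, -4, 0 → best response None.
Mutual best responses: (Moderate, Moderate); (Heavy, Light); (Blitz, None).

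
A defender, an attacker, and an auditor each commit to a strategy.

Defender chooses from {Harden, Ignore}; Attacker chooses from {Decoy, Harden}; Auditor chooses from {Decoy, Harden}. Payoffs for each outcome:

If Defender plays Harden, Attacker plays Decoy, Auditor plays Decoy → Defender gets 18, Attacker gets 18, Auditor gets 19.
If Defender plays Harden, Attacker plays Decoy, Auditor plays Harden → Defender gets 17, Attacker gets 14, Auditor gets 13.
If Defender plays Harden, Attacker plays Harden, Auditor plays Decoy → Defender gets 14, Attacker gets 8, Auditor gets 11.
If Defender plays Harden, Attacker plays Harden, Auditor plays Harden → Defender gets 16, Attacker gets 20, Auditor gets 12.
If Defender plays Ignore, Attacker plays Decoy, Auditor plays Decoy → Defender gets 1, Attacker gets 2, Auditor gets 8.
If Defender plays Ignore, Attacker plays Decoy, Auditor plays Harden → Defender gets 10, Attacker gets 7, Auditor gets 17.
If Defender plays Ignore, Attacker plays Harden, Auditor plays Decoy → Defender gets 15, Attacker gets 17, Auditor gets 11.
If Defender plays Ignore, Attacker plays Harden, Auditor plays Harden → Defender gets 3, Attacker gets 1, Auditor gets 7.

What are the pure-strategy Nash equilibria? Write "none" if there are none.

The pure Nash equilibria are (Harden, Decoy, Decoy); (Harden, Harden, Harden); (Ignore, Harden, Decoy).

Defender against (Decoy, Decoy): payoffs 18, 1 → best response Harden.
Defender against (Decoy, Harden): payoffs 17, 10 → best response Harden.
Defender against (Harden, Decoy): payoffs 14, 15 → best response Ignore.
Defender against (Harden, Harden): payoffs 16, 3 → best response Harden.
Attacker against (Harden, Decoy): payoffs 18, 8 → best response Decoy.
Attacker against (Harden, Harden): payoffs 14, 20 → best response Harden.
Attacker against (Ignore, Decoy): payoffs 2, 17 → best response Harden.
Attacker against (Ignore, Harden): payoffs 7, 1 → best response Decoy.
Auditor against (Harden, Decoy): payoffs 19, 13 → best response Decoy.
Auditor against (Harden, Harden): payoffs 11, 12 → best response Harden.
Auditor against (Ignore, Decoy): payoffs 8, 17 → best response Harden.
Auditor against (Ignore, Harden): payoffs 11, 7 → best response Decoy.
Mutual best responses: (Harden, Decoy, Decoy); (Harden, Harden, Harden); (Ignore, Harden, Decoy).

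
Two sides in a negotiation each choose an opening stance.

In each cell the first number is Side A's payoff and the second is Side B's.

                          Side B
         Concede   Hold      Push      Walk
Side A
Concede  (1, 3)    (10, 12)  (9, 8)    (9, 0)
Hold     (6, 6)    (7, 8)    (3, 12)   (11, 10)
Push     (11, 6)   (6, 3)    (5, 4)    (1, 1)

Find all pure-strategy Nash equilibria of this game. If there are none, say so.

Side A against Concede: payoffs 1, 6, 11 → best response Push.
Side A against Hold: payoffs 10, 7, 6 → best response Concede.
Side A against Push: payoffs 9, 3, 5 → best response Concede.
Side A against Walk: payoffs 9, 11, 1 → best response Hold.
Side B against Concede: payoffs 3, 12, 8, 0 → best response Hold.
Side B against Hold: payoffs 6, 8, 12, 10 → best response Push.
Side B against Push: payoffs 6, 3, 4, 1 → best response Concede.
Mutual best responses: (Concede, Hold); (Push, Concede).

(Concede, Hold) and (Push, Concede)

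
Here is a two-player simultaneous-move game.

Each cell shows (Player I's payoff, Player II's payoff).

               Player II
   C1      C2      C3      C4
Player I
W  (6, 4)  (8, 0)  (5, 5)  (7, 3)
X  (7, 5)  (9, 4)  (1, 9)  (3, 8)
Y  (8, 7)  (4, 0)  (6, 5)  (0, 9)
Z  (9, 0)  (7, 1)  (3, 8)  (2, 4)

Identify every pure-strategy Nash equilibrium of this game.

For each player, find the best response to each opponent profile; mutual best responses are the pure NE.
Player I against C1: payoffs 6, 7, 8, 9 → best response Z.
Player I against C2: payoffs 8, 9, 4, 7 → best response X.
Player I against C3: payoffs 5, 1, 6, 3 → best response Y.
Player I against C4: payoffs 7, 3, 0, 2 → best response W.
Player II against W: payoffs 4, 0, 5, 3 → best response C3.
Player II against X: payoffs 5, 4, 9, 8 → best response C3.
Player II against Y: payoffs 7, 0, 5, 9 → best response C4.
Player II against Z: payoffs 0, 1, 8, 4 → best response C3.
No profile is a mutual best response for all players.

There is no pure-strategy Nash equilibrium.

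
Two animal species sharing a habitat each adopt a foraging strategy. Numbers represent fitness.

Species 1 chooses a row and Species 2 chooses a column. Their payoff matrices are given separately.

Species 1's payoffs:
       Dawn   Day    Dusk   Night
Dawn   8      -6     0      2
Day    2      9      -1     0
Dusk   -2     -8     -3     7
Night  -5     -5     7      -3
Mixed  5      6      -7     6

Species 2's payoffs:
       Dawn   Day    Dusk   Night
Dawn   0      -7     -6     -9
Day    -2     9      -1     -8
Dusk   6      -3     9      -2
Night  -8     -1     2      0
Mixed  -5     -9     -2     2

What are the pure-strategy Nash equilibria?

Species 1 against Dawn: payoffs 8, 2, -2, -5, 5 → best response Dawn.
Species 1 against Day: payoffs -6, 9, -8, -5, 6 → best response Day.
Species 1 against Dusk: payoffs 0, -1, -3, 7, -7 → best response Night.
Species 1 against Night: payoffs 2, 0, 7, -3, 6 → best response Dusk.
Species 2 against Dawn: payoffs 0, -7, -6, -9 → best response Dawn.
Species 2 against Day: payoffs -2, 9, -1, -8 → best response Day.
Species 2 against Dusk: payoffs 6, -3, 9, -2 → best response Dusk.
Species 2 against Night: payoffs -8, -1, 2, 0 → best response Dusk.
Species 2 against Mixed: payoffs -5, -9, -2, 2 → best response Night.
Mutual best responses: (Dawn, Dawn); (Day, Day); (Night, Dusk).

The pure Nash equilibria are (Dawn, Dawn), (Day, Day), (Night, Dusk).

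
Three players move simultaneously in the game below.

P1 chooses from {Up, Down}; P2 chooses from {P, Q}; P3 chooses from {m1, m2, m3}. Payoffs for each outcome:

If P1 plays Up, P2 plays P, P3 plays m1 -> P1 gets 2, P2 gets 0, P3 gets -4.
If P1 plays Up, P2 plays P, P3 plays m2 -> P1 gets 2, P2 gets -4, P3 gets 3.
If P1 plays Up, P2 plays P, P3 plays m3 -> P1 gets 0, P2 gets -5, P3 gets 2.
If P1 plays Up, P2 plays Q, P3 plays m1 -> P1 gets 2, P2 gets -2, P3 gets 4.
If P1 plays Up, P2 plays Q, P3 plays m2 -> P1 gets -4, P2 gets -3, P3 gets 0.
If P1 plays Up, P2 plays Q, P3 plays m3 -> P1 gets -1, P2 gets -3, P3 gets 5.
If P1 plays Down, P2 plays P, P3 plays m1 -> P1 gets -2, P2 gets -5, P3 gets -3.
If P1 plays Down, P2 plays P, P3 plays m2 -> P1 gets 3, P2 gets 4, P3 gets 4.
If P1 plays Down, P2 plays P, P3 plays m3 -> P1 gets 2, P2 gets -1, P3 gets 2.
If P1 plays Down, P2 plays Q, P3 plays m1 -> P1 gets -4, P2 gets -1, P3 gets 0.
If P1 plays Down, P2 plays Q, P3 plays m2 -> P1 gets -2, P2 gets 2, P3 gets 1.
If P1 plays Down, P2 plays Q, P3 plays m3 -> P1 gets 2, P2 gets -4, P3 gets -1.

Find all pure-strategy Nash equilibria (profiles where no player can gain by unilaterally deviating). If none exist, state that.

For each player, find the best response to each opponent profile; mutual best responses are the pure NE.
P1 against (P, m1): payoffs 2, -2 → best response Up.
P1 against (P, m2): payoffs 2, 3 → best response Down.
P1 against (P, m3): payoffs 0, 2 → best response Down.
P1 against (Q, m1): payoffs 2, -4 → best response Up.
P1 against (Q, m2): payoffs -4, -2 → best response Down.
P1 against (Q, m3): payoffs -1, 2 → best response Down.
P2 against (Up, m1): payoffs 0, -2 → best response P.
P2 against (Up, m2): payoffs -4, -3 → best response Q.
P2 against (Up, m3): payoffs -5, -3 → best response Q.
P2 against (Down, m1): payoffs -5, -1 → best response Q.
P2 against (Down, m2): payoffs 4, 2 → best response P.
P2 against (Down, m3): payoffs -1, -4 → best response P.
P3 against (Up, P): payoffs -4, 3, 2 → best response m2.
P3 against (Up, Q): payoffs 4, 0, 5 → best response m3.
P3 against (Down, P): payoffs -3, 4, 2 → best response m2.
P3 against (Down, Q): payoffs 0, 1, -1 → best response m2.
Mutual best responses: (Down, P, m2).

The unique pure-strategy Nash equilibrium is (Down, P, m2).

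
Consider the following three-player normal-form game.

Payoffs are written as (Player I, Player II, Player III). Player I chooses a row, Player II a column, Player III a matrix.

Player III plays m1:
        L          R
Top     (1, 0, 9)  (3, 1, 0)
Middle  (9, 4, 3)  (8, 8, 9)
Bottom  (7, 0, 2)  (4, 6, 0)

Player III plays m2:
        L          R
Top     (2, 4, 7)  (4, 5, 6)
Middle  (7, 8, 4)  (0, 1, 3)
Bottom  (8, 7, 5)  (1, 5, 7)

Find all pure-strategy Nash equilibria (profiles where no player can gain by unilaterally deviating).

For each strategy profile, look for a profitable unilateral deviation.
(Top, L, m1): Player I can switch to Middle (1 → 9). Not NE.
(Top, L, m2): Player I can switch to Middle (2 → 7). Not NE.
(Top, R, m1): Player I can switch to Middle (3 → 8). Not NE.
(Top, R, m2): Player I gets 4, best alternative 1; Player II gets 5, best alternative 4; Player III gets 6, best alternative 0. No profitable deviation — NE.
(Middle, L, m1): Player II can switch to R (4 → 8). Not NE.
(Middle, L, m2): Player I can switch to Bottom (7 → 8). Not NE.
(Middle, R, m1): Player I gets 8, best alternative 4; Player II gets 8, best alternative 4; Player III gets 9, best alternative 3. No profitable deviation — NE.
(Middle, R, m2): Player I can switch to Top (0 → 4). Not NE.
(Bottom, L, m2): Player I gets 8, best alternative 7; Player II gets 7, best alternative 5; Player III gets 5, best alternative 2. No profitable deviation — NE.
(The remaining 3 profiles each have a profitable deviation by the same check.)

Pure-strategy Nash equilibria: (Top, R, m2) and (Middle, R, m1) and (Bottom, L, m2)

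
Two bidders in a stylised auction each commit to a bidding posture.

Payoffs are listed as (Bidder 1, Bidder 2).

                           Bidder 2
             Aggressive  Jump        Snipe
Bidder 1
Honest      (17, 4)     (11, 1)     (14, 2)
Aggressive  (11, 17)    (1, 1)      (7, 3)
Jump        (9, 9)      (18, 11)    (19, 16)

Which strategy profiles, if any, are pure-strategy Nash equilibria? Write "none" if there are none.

Bidder 1 against Aggressive: payoffs 17, 11, 9 → best response Honest.
Bidder 1 against Jump: payoffs 11, 1, 18 → best response Jump.
Bidder 1 against Snipe: payoffs 14, 7, 19 → best response Jump.
Bidder 2 against Honest: payoffs 4, 1, 2 → best response Aggressive.
Bidder 2 against Aggressive: payoffs 17, 1, 3 → best response Aggressive.
Bidder 2 against Jump: payoffs 9, 11, 16 → best response Snipe.
Mutual best responses: (Honest, Aggressive); (Jump, Snipe).

(Honest, Aggressive), (Jump, Snipe)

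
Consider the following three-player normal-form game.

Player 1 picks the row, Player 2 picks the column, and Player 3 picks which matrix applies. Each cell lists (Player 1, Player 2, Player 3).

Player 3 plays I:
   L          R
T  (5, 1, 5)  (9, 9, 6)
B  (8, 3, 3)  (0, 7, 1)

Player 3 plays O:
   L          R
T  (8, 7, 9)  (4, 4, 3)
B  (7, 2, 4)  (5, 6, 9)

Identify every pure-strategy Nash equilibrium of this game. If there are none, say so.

The pure Nash equilibria are (T, L, O) and (T, R, I) and (B, R, O).

For each player, find the best response to each opponent profile; mutual best responses are the pure NE.
Player 1 against (L, I): payoffs 5, 8 → best response B.
Player 1 against (L, O): payoffs 8, 7 → best response T.
Player 1 against (R, I): payoffs 9, 0 → best response T.
Player 1 against (R, O): payoffs 4, 5 → best response B.
Player 2 against (T, I): payoffs 1, 9 → best response R.
Player 2 against (T, O): payoffs 7, 4 → best response L.
Player 2 against (B, I): payoffs 3, 7 → best response R.
Player 2 against (B, O): payoffs 2, 6 → best response R.
Player 3 against (T, L): payoffs 5, 9 → best response O.
Player 3 against (T, R): payoffs 6, 3 → best response I.
Player 3 against (B, L): payoffs 3, 4 → best response O.
Player 3 against (B, R): payoffs 1, 9 → best response O.
Mutual best responses: (T, L, O); (T, R, I); (B, R, O).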